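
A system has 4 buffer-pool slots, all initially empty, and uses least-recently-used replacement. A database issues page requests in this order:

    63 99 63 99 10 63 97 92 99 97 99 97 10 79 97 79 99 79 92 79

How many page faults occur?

9

63 -> miss, frames (63)
99 -> miss, frames (63 99)
63 -> hit
99 -> hit
10 -> miss, frames (63 99 10)
63 -> hit
97 -> miss, frames (99 10 63 97)
92 -> miss, evict 99, frames (10 63 97 92)
99 -> miss, evict 10, frames (63 97 92 99)
97 -> hit
99 -> hit
97 -> hit
10 -> miss, evict 63, frames (92 99 97 10)
79 -> miss, evict 92, frames (99 97 10 79)
97 -> hit
79 -> hit
99 -> hit
79 -> hit
92 -> miss, evict 10, frames (97 99 79 92)
79 -> hit
Page faults: 9.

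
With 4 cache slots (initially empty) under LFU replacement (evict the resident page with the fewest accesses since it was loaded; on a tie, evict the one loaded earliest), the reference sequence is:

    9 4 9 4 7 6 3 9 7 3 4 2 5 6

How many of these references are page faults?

9 -> fault, frames (9)
4 -> fault, frames (9 4)
9 -> hit
4 -> hit
7 -> fault, frames (9 4 7)
6 -> fault, frames (9 4 7 6)
3 -> fault, evict 7, frames (9 4 6 3)
9 -> hit
7 -> fault, evict 6, frames (9 4 3 7)
3 -> hit
4 -> hit
2 -> fault, evict 7, frames (9 4 3 2)
5 -> fault, evict 2, frames (9 4 3 5)
6 -> fault, evict 5, frames (9 4 3 6)
Page faults: 9.

9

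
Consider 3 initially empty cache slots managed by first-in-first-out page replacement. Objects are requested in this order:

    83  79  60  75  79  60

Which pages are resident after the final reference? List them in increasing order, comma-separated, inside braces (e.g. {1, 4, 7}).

{60, 75, 79}

83 -> miss, frames (83)
79 -> miss, frames (83 79)
60 -> miss, frames (83 79 60)
75 -> miss, evict 83, frames (79 60 75)
79 -> hit
60 -> hit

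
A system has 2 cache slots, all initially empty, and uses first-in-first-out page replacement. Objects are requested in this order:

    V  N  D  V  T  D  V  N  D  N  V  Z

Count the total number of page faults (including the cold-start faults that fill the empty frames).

V -> fault, frames (V)
N -> fault, frames (V N)
D -> fault, evict V, frames (N D)
V -> fault, evict N, frames (D V)
T -> fault, evict D, frames (V T)
D -> fault, evict V, frames (T D)
V -> fault, evict T, frames (D V)
N -> fault, evict D, frames (V N)
D -> fault, evict V, frames (N D)
N -> hit
V -> fault, evict N, frames (D V)
Z -> fault, evict D, frames (V Z)
Page faults: 11.

11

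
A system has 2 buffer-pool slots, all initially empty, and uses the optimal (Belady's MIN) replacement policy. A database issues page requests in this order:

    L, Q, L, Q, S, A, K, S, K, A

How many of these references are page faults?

L -> miss, frames (L)
Q -> miss, frames (L Q)
L -> hit
Q -> hit
S -> miss, evict Q, frames (L S)
A -> miss, evict L, frames (S A)
K -> miss, evict A, frames (S K)
S -> hit
K -> hit
A -> miss, evict K, frames (S A)
Page faults: 6.

6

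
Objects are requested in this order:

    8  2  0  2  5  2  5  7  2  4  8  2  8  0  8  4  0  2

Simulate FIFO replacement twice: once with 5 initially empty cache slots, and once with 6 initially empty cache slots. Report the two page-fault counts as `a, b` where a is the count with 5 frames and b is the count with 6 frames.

5 frames: F F F . F . . F . F F F . F . . . . → 9 faults.
6 frames: F F F . F . . F . F . . . . . . . . → 6 faults.
6 < 9: adding a frame reduced faults, as is typical.

9, 6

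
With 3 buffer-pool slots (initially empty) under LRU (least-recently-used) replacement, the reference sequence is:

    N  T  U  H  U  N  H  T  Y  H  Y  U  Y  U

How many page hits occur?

6

N: miss, frames {N}
T: miss, frames {N,T}
U: miss, frames {N,T,U}
H: miss, evict N, frames {T,U,H}
U: hit
N: miss, evict T, frames {H,U,N}
H: hit
T: miss, evict U, frames {N,H,T}
Y: miss, evict N, frames {H,T,Y}
H: hit
Y: hit
U: miss, evict T, frames {H,Y,U}
Y: hit
U: hit
Hits: 6.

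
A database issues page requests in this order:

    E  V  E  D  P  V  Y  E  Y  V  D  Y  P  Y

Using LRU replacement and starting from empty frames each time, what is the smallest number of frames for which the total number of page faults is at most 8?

f=1: 14 faults
f=2: 11 faults
f=3: 9 faults
f=4: 8 faults
f=5: 5 faults
Smallest f with faults ≤ 8 is 4.

4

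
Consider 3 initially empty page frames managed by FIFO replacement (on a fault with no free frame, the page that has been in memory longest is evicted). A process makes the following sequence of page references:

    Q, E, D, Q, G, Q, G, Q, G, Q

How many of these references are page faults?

Q → miss, frames {Q}
E → miss, frames {Q,E}
D → miss, frames {Q,E,D}
Q → hit
G → miss, evict Q, frames {E,D,G}
Q → miss, evict E, frames {D,G,Q}
G → hit
Q → hit
G → hit
Q → hit
Page faults: 5.

5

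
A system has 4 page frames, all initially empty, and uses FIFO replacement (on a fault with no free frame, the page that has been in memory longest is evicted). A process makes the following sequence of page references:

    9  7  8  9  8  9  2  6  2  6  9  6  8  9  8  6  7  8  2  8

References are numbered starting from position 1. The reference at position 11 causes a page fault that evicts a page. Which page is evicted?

pos 1: 9: miss, frames [9]
pos 2: 7: miss, frames [9, 7]
pos 3: 8: miss, frames [9, 7, 8]
pos 4: 9: hit
pos 5: 8: hit
pos 6: 9: hit
pos 7: 2: miss, frames [9, 7, 8, 2]
pos 8: 6: miss, evict 9, frames [7, 8, 2, 6]
pos 9: 2: hit
pos 10: 6: hit
pos 11: 9: miss, evict 7, frames [8, 2, 6, 9]
At position 11, page 7 is evicted.

7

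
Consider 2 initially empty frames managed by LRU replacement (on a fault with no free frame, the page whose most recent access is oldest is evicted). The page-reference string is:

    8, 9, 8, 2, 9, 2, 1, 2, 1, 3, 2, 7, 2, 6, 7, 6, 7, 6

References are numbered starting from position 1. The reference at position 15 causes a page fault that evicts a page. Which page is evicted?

2

pos 1: 8 -> miss, frames {8}
pos 2: 9 -> miss, frames {8,9}
pos 3: 8 -> hit
pos 4: 2 -> miss, evict 9, frames {8,2}
pos 5: 9 -> miss, evict 8, frames {2,9}
pos 6: 2 -> hit
pos 7: 1 -> miss, evict 9, frames {2,1}
pos 8: 2 -> hit
pos 9: 1 -> hit
pos 10: 3 -> miss, evict 2, frames {1,3}
pos 11: 2 -> miss, evict 1, frames {3,2}
pos 12: 7 -> miss, evict 3, frames {2,7}
pos 13: 2 -> hit
pos 14: 6 -> miss, evict 7, frames {2,6}
pos 15: 7 -> miss, evict 2, frames {6,7}
At position 15, page 2 is evicted.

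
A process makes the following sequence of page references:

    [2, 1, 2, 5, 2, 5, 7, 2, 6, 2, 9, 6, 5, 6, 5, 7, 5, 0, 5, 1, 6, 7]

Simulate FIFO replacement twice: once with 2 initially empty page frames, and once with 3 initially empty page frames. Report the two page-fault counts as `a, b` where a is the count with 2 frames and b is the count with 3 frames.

16, 13

2 frames: F F . F F . F . F F F F F . . F . F F F F F → 16 faults.
3 frames: F F . F . . F F F . F . F . . F . F . F F F → 13 faults.
13 < 16: adding a frame reduced faults, as is typical.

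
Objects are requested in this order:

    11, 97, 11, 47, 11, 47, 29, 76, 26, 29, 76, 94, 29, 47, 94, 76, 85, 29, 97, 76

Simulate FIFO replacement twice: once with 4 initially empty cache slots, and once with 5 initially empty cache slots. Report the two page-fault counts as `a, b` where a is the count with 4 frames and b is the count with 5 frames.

12, 9

4 frames: F F . F . . F F F . . F . F . . F F F F → 12 faults.
5 frames: F F . F . . F F F . . F . . . . F . F . → 9 faults.
9 < 12: adding a frame reduced faults, as is typical.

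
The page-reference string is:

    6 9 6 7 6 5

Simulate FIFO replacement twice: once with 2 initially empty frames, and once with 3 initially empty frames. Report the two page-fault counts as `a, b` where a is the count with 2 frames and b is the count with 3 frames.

2 frames: F F . F F F → 5 faults.
3 frames: F F . F . F → 4 faults.
4 < 5: adding a frame reduced faults, as is typical.

5, 4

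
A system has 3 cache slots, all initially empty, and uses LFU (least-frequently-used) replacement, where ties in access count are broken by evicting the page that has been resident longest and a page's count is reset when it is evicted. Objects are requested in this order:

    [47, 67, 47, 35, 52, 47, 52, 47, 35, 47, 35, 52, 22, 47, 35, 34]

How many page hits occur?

9

47: fault, frames [47]
67: fault, frames [47, 67]
47: hit
35: fault, frames [47, 67, 35]
52: fault, evict 67, frames [47, 35, 52]
47: hit
52: hit
47: hit
35: hit
47: hit
35: hit
52: hit
22: fault, evict 35, frames [47, 52, 22]
47: hit
35: fault, evict 22, frames [47, 52, 35]
34: fault, evict 35, frames [47, 52, 34]
Hits: 9.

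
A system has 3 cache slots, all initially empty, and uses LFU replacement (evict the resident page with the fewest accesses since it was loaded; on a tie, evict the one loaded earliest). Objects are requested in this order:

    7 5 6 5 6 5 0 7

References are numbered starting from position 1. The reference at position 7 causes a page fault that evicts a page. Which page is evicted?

pos 1: 7 -> miss, frames (7)
pos 2: 5 -> miss, frames (7 5)
pos 3: 6 -> miss, frames (7 5 6)
pos 4: 5 -> hit
pos 5: 6 -> hit
pos 6: 5 -> hit
pos 7: 0 -> miss, evict 7, frames (5 6 0)
At position 7, page 7 is evicted.

7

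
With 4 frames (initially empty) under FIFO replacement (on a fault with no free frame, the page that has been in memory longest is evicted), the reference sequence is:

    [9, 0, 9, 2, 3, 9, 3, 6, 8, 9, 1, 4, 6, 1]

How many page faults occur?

9 -> fault, frames (9)
0 -> fault, frames (9 0)
9 -> hit
2 -> fault, frames (9 0 2)
3 -> fault, frames (9 0 2 3)
9 -> hit
3 -> hit
6 -> fault, evict 9, frames (0 2 3 6)
8 -> fault, evict 0, frames (2 3 6 8)
9 -> fault, evict 2, frames (3 6 8 9)
1 -> fault, evict 3, frames (6 8 9 1)
4 -> fault, evict 6, frames (8 9 1 4)
6 -> fault, evict 8, frames (9 1 4 6)
1 -> hit
Page faults: 10.

10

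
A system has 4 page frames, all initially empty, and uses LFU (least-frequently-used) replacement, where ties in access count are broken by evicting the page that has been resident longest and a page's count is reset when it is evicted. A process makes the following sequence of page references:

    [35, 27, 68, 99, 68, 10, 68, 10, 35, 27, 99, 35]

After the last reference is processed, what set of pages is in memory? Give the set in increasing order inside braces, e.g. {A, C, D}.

{10, 35, 68, 99}

35 -> fault, frames {35}
27 -> fault, frames {35,27}
68 -> fault, frames {35,27,68}
99 -> fault, frames {35,27,68,99}
68 -> hit
10 -> fault, evict 35, frames {27,68,99,10}
68 -> hit
10 -> hit
35 -> fault, evict 27, frames {68,99,10,35}
27 -> fault, evict 99, frames {68,10,35,27}
99 -> fault, evict 35, frames {68,10,27,99}
35 -> fault, evict 27, frames {68,10,99,35}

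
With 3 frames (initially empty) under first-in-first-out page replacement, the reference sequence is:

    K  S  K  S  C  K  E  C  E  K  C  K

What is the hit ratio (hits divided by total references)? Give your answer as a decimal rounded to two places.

K → miss, frames {K}
S → miss, frames {K,S}
K → hit
S → hit
C → miss, frames {K,S,C}
K → hit
E → miss, evict K, frames {S,C,E}
C → hit
E → hit
K → miss, evict S, frames {C,E,K}
C → hit
K → hit
Hits: 7 of 12 references → 7/12 = 0.5833.

0.58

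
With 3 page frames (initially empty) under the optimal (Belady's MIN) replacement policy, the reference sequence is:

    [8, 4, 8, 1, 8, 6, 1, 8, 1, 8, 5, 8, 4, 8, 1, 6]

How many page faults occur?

8 → fault, frames {8}
4 → fault, frames {8,4}
8 → hit
1 → fault, frames {8,4,1}
8 → hit
6 → fault, evict 4, frames {8,1,6}
1 → hit
8 → hit
1 → hit
8 → hit
5 → fault, evict 6, frames {8,1,5}
8 → hit
4 → fault, evict 5, frames {8,1,4}
8 → hit
1 → hit
6 → fault, evict 4, frames {8,1,6}
Page faults: 7.

7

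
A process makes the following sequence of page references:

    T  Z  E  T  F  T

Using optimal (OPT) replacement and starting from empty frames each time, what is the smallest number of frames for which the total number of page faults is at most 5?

f=1: 6 faults
f=2: 4 faults
f=3: 4 faults
f=4: 4 faults
Smallest f with faults ≤ 5 is 2.

2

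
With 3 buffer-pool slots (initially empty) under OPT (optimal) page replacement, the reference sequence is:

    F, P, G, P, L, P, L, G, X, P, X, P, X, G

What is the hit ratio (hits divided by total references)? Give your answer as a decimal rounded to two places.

F -> miss, frames (F)
P -> miss, frames (F P)
G -> miss, frames (F P G)
P -> hit
L -> miss, evict F, frames (P G L)
P -> hit
L -> hit
G -> hit
X -> miss, evict L, frames (P G X)
P -> hit
X -> hit
P -> hit
X -> hit
G -> hit
Hits: 9 of 14 references → 9/14 = 0.6429.

0.64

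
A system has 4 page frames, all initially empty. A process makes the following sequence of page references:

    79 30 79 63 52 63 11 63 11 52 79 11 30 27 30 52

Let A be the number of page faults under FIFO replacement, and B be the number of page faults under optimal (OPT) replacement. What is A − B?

Under FIFO: F F . F F . F . . . F . F F . F → 9 faults.
Under OPT: F F . F F . F . . . . . F F . . → 7 faults.
A − B = 9 − 7 = 2.

2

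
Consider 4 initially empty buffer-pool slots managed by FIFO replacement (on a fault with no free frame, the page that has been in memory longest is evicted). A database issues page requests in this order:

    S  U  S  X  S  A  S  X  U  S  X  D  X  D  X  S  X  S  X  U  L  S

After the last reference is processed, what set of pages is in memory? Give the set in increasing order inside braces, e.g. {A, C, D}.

S: fault, frames (S)
U: fault, frames (S U)
S: hit
X: fault, frames (S U X)
S: hit
A: fault, frames (S U X A)
S: hit
X: hit
U: hit
S: hit
X: hit
D: fault, evict S, frames (U X A D)
X: hit
D: hit
X: hit
S: fault, evict U, frames (X A D S)
X: hit
S: hit
X: hit
U: fault, evict X, frames (A D S U)
L: fault, evict A, frames (D S U L)
S: hit

{D, L, S, U}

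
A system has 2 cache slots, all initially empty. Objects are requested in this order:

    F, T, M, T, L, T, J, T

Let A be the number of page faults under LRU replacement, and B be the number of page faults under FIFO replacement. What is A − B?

-1

Under LRU: F F F . F . F . → 5 faults.
Under FIFO: F F F . F F F . → 6 faults.
A − B = 5 − 6 = -1.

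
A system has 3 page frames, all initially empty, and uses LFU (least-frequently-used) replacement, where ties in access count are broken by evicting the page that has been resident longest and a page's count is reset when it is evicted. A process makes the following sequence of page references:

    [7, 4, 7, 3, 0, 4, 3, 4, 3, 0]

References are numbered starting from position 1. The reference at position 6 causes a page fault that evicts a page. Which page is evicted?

3

pos 1: 7 → fault, frames (7)
pos 2: 4 → fault, frames (7 4)
pos 3: 7 → hit
pos 4: 3 → fault, frames (7 4 3)
pos 5: 0 → fault, evict 4, frames (7 3 0)
pos 6: 4 → fault, evict 3, frames (7 0 4)
At position 6, page 3 is evicted.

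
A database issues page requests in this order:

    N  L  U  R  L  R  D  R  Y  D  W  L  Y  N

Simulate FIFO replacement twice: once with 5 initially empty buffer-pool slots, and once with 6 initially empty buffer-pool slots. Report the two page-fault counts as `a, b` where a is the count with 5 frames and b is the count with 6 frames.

9, 8

5 frames: F F F F . . F . F . F F . F → 9 faults.
6 frames: F F F F . . F . F . F . . F → 8 faults.
8 < 9: adding a frame reduced faults, as is typical.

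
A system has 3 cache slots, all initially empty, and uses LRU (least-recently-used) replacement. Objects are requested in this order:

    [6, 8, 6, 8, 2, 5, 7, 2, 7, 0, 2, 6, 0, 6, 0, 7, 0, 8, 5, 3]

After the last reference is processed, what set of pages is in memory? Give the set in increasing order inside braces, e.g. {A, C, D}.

6 → fault, frames {6}
8 → fault, frames {6,8}
6 → hit
8 → hit
2 → fault, frames {6,8,2}
5 → fault, evict 6, frames {8,2,5}
7 → fault, evict 8, frames {2,5,7}
2 → hit
7 → hit
0 → fault, evict 5, frames {2,7,0}
2 → hit
6 → fault, evict 7, frames {0,2,6}
0 → hit
6 → hit
0 → hit
7 → fault, evict 2, frames {6,0,7}
0 → hit
8 → fault, evict 6, frames {7,0,8}
5 → fault, evict 7, frames {0,8,5}
3 → fault, evict 0, frames {8,5,3}

{3, 5, 8}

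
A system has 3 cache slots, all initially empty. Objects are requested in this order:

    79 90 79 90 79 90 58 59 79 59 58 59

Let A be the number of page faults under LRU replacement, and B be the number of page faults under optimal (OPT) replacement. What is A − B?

Under LRU: F F . . . . F F F . . . → 5 faults.
Under OPT: F F . . . . F F . . . . → 4 faults.
A − B = 5 − 4 = 1.

1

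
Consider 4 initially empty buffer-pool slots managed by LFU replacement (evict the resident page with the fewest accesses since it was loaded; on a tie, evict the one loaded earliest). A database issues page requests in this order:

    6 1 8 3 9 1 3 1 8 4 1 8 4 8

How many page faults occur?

6: miss, frames [6]
1: miss, frames [6, 1]
8: miss, frames [6, 1, 8]
3: miss, frames [6, 1, 8, 3]
9: miss, evict 6, frames [1, 8, 3, 9]
1: hit
3: hit
1: hit
8: hit
4: miss, evict 9, frames [1, 8, 3, 4]
1: hit
8: hit
4: hit
8: hit
Page faults: 6.

6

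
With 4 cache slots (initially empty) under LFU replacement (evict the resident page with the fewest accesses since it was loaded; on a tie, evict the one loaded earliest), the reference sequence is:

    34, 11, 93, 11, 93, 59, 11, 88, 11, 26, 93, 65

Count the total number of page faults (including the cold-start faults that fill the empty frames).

34: miss, frames {34}
11: miss, frames {34,11}
93: miss, frames {34,11,93}
11: hit
93: hit
59: miss, frames {34,11,93,59}
11: hit
88: miss, evict 34, frames {11,93,59,88}
11: hit
26: miss, evict 59, frames {11,93,88,26}
93: hit
65: miss, evict 88, frames {11,93,26,65}
Page faults: 7.

7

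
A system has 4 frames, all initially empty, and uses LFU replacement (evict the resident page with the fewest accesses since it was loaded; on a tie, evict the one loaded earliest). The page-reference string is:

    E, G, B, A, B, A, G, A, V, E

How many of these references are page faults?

6

E: miss, frames [E]
G: miss, frames [E, G]
B: miss, frames [E, G, B]
A: miss, frames [E, G, B, A]
B: hit
A: hit
G: hit
A: hit
V: miss, evict E, frames [G, B, A, V]
E: miss, evict V, frames [G, B, A, E]
Page faults: 6.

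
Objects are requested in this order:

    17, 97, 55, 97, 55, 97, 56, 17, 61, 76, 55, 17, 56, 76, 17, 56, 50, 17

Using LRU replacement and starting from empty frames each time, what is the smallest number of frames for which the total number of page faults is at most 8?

f=1: 18 faults
f=2: 15 faults
f=3: 12 faults
f=4: 9 faults
f=5: 8 faults
f=6: 7 faults
f=7: 7 faults
Smallest f with faults ≤ 8 is 5.

5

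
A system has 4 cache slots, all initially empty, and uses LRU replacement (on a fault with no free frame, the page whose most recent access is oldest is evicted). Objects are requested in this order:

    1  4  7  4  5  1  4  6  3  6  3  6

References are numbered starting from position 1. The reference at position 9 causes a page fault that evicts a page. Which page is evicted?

5

pos 1: 1 -> miss, frames (1)
pos 2: 4 -> miss, frames (1 4)
pos 3: 7 -> miss, frames (1 4 7)
pos 4: 4 -> hit
pos 5: 5 -> miss, frames (1 7 4 5)
pos 6: 1 -> hit
pos 7: 4 -> hit
pos 8: 6 -> miss, evict 7, frames (5 1 4 6)
pos 9: 3 -> miss, evict 5, frames (1 4 6 3)
At position 9, page 5 is evicted.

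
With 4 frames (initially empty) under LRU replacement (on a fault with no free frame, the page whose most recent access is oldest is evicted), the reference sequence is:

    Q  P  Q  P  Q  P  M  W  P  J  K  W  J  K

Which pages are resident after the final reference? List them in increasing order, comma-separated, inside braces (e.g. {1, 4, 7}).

Q: fault, frames [Q]
P: fault, frames [Q, P]
Q: hit
P: hit
Q: hit
P: hit
M: fault, frames [Q, P, M]
W: fault, frames [Q, P, M, W]
P: hit
J: fault, evict Q, frames [M, W, P, J]
K: fault, evict M, frames [W, P, J, K]
W: hit
J: hit
K: hit

{J, K, P, W}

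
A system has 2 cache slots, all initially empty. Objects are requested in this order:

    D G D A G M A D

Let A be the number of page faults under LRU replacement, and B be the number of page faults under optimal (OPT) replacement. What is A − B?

2

Under LRU: F F . F F F F F → 7 faults.
Under OPT: F F . F . F . F → 5 faults.
A − B = 7 − 5 = 2.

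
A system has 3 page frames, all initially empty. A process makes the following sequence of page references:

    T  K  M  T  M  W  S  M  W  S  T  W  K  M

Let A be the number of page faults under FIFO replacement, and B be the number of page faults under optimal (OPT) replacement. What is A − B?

1

Under FIFO: F F F . . F F . . . F . F F → 8 faults.
Under OPT: F F F . . F F . . . F . F . → 7 faults.
A − B = 8 − 7 = 1.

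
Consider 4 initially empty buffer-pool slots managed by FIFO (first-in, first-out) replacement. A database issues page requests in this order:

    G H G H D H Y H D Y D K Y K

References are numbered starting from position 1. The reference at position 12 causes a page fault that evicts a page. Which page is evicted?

pos 1: G -> miss, frames (G)
pos 2: H -> miss, frames (G H)
pos 3: G -> hit
pos 4: H -> hit
pos 5: D -> miss, frames (G H D)
pos 6: H -> hit
pos 7: Y -> miss, frames (G H D Y)
pos 8: H -> hit
pos 9: D -> hit
pos 10: Y -> hit
pos 11: D -> hit
pos 12: K -> miss, evict G, frames (H D Y K)
At position 12, page G is evicted.

G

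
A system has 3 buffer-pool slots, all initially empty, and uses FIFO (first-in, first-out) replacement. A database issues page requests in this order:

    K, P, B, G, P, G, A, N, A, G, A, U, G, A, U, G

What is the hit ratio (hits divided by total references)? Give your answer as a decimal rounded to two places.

0.44

K → fault, frames (K)
P → fault, frames (K P)
B → fault, frames (K P B)
G → fault, evict K, frames (P B G)
P → hit
G → hit
A → fault, evict P, frames (B G A)
N → fault, evict B, frames (G A N)
A → hit
G → hit
A → hit
U → fault, evict G, frames (A N U)
G → fault, evict A, frames (N U G)
A → fault, evict N, frames (U G A)
U → hit
G → hit
Hits: 7 of 16 references → 7/16 = 0.4375.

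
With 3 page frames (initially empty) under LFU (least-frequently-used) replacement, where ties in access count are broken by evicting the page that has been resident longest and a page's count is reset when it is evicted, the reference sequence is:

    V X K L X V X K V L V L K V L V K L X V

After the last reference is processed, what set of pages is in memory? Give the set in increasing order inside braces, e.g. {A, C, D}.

{L, V, X}

V: fault, frames [V]
X: fault, frames [V, X]
K: fault, frames [V, X, K]
L: fault, evict V, frames [X, K, L]
X: hit
V: fault, evict K, frames [X, L, V]
X: hit
K: fault, evict L, frames [X, V, K]
V: hit
L: fault, evict K, frames [X, V, L]
V: hit
L: hit
K: fault, evict L, frames [X, V, K]
V: hit
L: fault, evict K, frames [X, V, L]
V: hit
K: fault, evict L, frames [X, V, K]
L: fault, evict K, frames [X, V, L]
X: hit
V: hit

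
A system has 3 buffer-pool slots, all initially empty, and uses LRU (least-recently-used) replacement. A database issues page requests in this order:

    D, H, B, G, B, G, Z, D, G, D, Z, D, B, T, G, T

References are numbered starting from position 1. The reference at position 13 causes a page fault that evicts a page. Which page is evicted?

G

pos 1: D → miss, frames {D}
pos 2: H → miss, frames {D,H}
pos 3: B → miss, frames {D,H,B}
pos 4: G → miss, evict D, frames {H,B,G}
pos 5: B → hit
pos 6: G → hit
pos 7: Z → miss, evict H, frames {B,G,Z}
pos 8: D → miss, evict B, frames {G,Z,D}
pos 9: G → hit
pos 10: D → hit
pos 11: Z → hit
pos 12: D → hit
pos 13: B → miss, evict G, frames {Z,D,B}
At position 13, page G is evicted.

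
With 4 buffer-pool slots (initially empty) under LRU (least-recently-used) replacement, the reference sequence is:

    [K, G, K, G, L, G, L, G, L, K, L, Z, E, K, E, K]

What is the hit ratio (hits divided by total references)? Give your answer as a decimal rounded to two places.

K → miss, frames [K]
G → miss, frames [K, G]
K → hit
G → hit
L → miss, frames [K, G, L]
G → hit
L → hit
G → hit
L → hit
K → hit
L → hit
Z → miss, frames [G, K, L, Z]
E → miss, evict G, frames [K, L, Z, E]
K → hit
E → hit
K → hit
Hits: 11 of 16 references → 11/16 = 0.6875.

0.69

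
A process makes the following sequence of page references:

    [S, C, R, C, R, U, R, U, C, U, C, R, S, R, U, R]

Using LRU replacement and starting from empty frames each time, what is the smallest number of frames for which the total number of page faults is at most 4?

f=1: 16 faults
f=2: 8 faults
f=3: 6 faults
f=4: 4 faults
Smallest f with faults ≤ 4 is 4.

4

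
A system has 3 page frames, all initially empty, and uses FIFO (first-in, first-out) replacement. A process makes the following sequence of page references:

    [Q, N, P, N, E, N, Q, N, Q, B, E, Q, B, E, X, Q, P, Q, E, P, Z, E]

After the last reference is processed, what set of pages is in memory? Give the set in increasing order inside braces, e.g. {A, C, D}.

{E, P, Z}

Q: miss, frames (Q)
N: miss, frames (Q N)
P: miss, frames (Q N P)
N: hit
E: miss, evict Q, frames (N P E)
N: hit
Q: miss, evict N, frames (P E Q)
N: miss, evict P, frames (E Q N)
Q: hit
B: miss, evict E, frames (Q N B)
E: miss, evict Q, frames (N B E)
Q: miss, evict N, frames (B E Q)
B: hit
E: hit
X: miss, evict B, frames (E Q X)
Q: hit
P: miss, evict E, frames (Q X P)
Q: hit
E: miss, evict Q, frames (X P E)
P: hit
Z: miss, evict X, frames (P E Z)
E: hit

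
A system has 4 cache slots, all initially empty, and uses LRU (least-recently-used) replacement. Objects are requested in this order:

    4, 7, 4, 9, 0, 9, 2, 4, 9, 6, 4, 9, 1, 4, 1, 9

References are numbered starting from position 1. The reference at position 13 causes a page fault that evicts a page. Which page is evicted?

2

pos 1: 4 → fault, frames {4}
pos 2: 7 → fault, frames {4,7}
pos 3: 4 → hit
pos 4: 9 → fault, frames {7,4,9}
pos 5: 0 → fault, frames {7,4,9,0}
pos 6: 9 → hit
pos 7: 2 → fault, evict 7, frames {4,0,9,2}
pos 8: 4 → hit
pos 9: 9 → hit
pos 10: 6 → fault, evict 0, frames {2,4,9,6}
pos 11: 4 → hit
pos 12: 9 → hit
pos 13: 1 → fault, evict 2, frames {6,4,9,1}
At position 13, page 2 is evicted.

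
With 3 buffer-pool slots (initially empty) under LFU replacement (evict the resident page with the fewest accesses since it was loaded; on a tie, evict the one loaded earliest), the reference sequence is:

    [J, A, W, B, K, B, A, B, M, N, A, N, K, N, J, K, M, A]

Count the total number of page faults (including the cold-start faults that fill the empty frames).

J: miss, frames {J}
A: miss, frames {J,A}
W: miss, frames {J,A,W}
B: miss, evict J, frames {A,W,B}
K: miss, evict A, frames {W,B,K}
B: hit
A: miss, evict W, frames {B,K,A}
B: hit
M: miss, evict K, frames {B,A,M}
N: miss, evict A, frames {B,M,N}
A: miss, evict M, frames {B,N,A}
N: hit
K: miss, evict A, frames {B,N,K}
N: hit
J: miss, evict K, frames {B,N,J}
K: miss, evict J, frames {B,N,K}
M: miss, evict K, frames {B,N,M}
A: miss, evict M, frames {B,N,A}
Page faults: 14.

14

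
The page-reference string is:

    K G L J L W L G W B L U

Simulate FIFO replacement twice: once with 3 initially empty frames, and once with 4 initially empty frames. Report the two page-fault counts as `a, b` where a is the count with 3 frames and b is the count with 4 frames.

3 frames: F F F F . F . F . F F F → 9 faults.
4 frames: F F F F . F . . . F . F → 7 faults.
7 < 9: adding a frame reduced faults, as is typical.

9, 7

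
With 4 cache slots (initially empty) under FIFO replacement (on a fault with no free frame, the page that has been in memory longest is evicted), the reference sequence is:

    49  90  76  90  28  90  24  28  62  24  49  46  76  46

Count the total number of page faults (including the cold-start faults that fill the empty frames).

49 → fault, frames [49]
90 → fault, frames [49, 90]
76 → fault, frames [49, 90, 76]
90 → hit
28 → fault, frames [49, 90, 76, 28]
90 → hit
24 → fault, evict 49, frames [90, 76, 28, 24]
28 → hit
62 → fault, evict 90, frames [76, 28, 24, 62]
24 → hit
49 → fault, evict 76, frames [28, 24, 62, 49]
46 → fault, evict 28, frames [24, 62, 49, 46]
76 → fault, evict 24, frames [62, 49, 46, 76]
46 → hit
Page faults: 9.

9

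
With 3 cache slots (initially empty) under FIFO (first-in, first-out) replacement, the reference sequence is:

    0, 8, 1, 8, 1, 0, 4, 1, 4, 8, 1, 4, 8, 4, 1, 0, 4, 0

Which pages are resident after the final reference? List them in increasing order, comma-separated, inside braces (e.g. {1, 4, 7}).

0 -> fault, frames {0}
8 -> fault, frames {0,8}
1 -> fault, frames {0,8,1}
8 -> hit
1 -> hit
0 -> hit
4 -> fault, evict 0, frames {8,1,4}
1 -> hit
4 -> hit
8 -> hit
1 -> hit
4 -> hit
8 -> hit
4 -> hit
1 -> hit
0 -> fault, evict 8, frames {1,4,0}
4 -> hit
0 -> hit

{0, 1, 4}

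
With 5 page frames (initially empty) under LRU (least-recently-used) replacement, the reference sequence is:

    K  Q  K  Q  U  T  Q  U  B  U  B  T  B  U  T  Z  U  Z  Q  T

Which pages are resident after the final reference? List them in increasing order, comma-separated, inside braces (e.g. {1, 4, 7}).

{B, Q, T, U, Z}

K: fault, frames (K)
Q: fault, frames (K Q)
K: hit
Q: hit
U: fault, frames (K Q U)
T: fault, frames (K Q U T)
Q: hit
U: hit
B: fault, frames (K T Q U B)
U: hit
B: hit
T: hit
B: hit
U: hit
T: hit
Z: fault, evict K, frames (Q B U T Z)
U: hit
Z: hit
Q: hit
T: hit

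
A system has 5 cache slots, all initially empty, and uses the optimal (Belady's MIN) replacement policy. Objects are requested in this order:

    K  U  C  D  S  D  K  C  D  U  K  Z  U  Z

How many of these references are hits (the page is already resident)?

8

K -> fault, frames {K}
U -> fault, frames {K,U}
C -> fault, frames {K,U,C}
D -> fault, frames {K,U,C,D}
S -> fault, frames {K,U,C,D,S}
D -> hit
K -> hit
C -> hit
D -> hit
U -> hit
K -> hit
Z -> fault, evict S, frames {K,U,C,D,Z}
U -> hit
Z -> hit
Hits: 8.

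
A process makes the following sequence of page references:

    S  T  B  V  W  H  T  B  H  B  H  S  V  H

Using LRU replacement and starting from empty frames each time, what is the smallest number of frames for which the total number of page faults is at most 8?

5

f=1: 14 faults
f=2: 12 faults
f=3: 10 faults
f=4: 10 faults
f=5: 8 faults
f=6: 6 faults
Smallest f with faults ≤ 8 is 5.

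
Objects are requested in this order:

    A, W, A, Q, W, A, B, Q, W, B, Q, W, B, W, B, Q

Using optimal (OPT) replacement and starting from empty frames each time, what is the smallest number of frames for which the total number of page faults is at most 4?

f=1: 16 faults
f=2: 9 faults
f=3: 4 faults
f=4: 4 faults
Smallest f with faults ≤ 4 is 3.

3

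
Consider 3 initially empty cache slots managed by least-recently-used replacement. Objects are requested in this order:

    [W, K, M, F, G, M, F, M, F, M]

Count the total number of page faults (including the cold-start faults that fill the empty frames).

W -> miss, frames (W)
K -> miss, frames (W K)
M -> miss, frames (W K M)
F -> miss, evict W, frames (K M F)
G -> miss, evict K, frames (M F G)
M -> hit
F -> hit
M -> hit
F -> hit
M -> hit
Page faults: 5.

5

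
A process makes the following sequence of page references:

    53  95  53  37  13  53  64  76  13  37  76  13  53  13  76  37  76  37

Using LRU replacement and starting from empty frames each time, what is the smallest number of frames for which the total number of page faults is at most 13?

3

f=1: 18 faults
f=2: 14 faults
f=3: 10 faults
f=4: 8 faults
f=5: 6 faults
f=6: 6 faults
Smallest f with faults ≤ 13 is 3.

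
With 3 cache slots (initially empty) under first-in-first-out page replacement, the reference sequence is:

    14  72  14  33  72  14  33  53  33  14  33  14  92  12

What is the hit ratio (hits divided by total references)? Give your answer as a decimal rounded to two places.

0.50

14: fault, frames {14}
72: fault, frames {14,72}
14: hit
33: fault, frames {14,72,33}
72: hit
14: hit
33: hit
53: fault, evict 14, frames {72,33,53}
33: hit
14: fault, evict 72, frames {33,53,14}
33: hit
14: hit
92: fault, evict 33, frames {53,14,92}
12: fault, evict 53, frames {14,92,12}
Hits: 7 of 14 references → 7/14 = 0.5000.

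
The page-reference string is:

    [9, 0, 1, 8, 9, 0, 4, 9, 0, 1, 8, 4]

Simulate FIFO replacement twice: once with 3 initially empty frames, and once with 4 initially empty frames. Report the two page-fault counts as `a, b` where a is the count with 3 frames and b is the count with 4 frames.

3 frames: F F F F F F F . . F F . → 9 faults.
4 frames: F F F F . . F F F F F F → 10 faults.
10 > 9: adding a frame increased faults — Belady's anomaly.

9, 10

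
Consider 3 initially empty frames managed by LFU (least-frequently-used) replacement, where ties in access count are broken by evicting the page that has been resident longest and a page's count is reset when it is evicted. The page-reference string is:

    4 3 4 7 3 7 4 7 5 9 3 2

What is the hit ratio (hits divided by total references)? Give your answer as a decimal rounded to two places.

0.42

4 → fault, frames (4)
3 → fault, frames (4 3)
4 → hit
7 → fault, frames (4 3 7)
3 → hit
7 → hit
4 → hit
7 → hit
5 → fault, evict 3, frames (4 7 5)
9 → fault, evict 5, frames (4 7 9)
3 → fault, evict 9, frames (4 7 3)
2 → fault, evict 3, frames (4 7 2)
Hits: 5 of 12 references → 5/12 = 0.4167.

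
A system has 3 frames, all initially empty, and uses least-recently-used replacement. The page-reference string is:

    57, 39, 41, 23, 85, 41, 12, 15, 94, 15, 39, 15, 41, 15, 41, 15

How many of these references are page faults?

10

57 → fault, frames (57)
39 → fault, frames (57 39)
41 → fault, frames (57 39 41)
23 → fault, evict 57, frames (39 41 23)
85 → fault, evict 39, frames (41 23 85)
41 → hit
12 → fault, evict 23, frames (85 41 12)
15 → fault, evict 85, frames (41 12 15)
94 → fault, evict 41, frames (12 15 94)
15 → hit
39 → fault, evict 12, frames (94 15 39)
15 → hit
41 → fault, evict 94, frames (39 15 41)
15 → hit
41 → hit
15 → hit
Page faults: 10.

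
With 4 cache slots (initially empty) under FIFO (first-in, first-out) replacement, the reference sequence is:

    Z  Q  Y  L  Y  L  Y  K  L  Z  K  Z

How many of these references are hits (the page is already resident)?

Z: miss, frames {Z}
Q: miss, frames {Z,Q}
Y: miss, frames {Z,Q,Y}
L: miss, frames {Z,Q,Y,L}
Y: hit
L: hit
Y: hit
K: miss, evict Z, frames {Q,Y,L,K}
L: hit
Z: miss, evict Q, frames {Y,L,K,Z}
K: hit
Z: hit
Hits: 6.

6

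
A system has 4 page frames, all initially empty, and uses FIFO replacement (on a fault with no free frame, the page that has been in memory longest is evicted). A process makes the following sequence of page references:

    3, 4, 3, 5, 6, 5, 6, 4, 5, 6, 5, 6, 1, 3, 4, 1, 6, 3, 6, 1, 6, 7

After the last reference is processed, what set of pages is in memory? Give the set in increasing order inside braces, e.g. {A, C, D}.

3 -> miss, frames {3}
4 -> miss, frames {3,4}
3 -> hit
5 -> miss, frames {3,4,5}
6 -> miss, frames {3,4,5,6}
5 -> hit
6 -> hit
4 -> hit
5 -> hit
6 -> hit
5 -> hit
6 -> hit
1 -> miss, evict 3, frames {4,5,6,1}
3 -> miss, evict 4, frames {5,6,1,3}
4 -> miss, evict 5, frames {6,1,3,4}
1 -> hit
6 -> hit
3 -> hit
6 -> hit
1 -> hit
6 -> hit
7 -> miss, evict 6, frames {1,3,4,7}

{1, 3, 4, 7}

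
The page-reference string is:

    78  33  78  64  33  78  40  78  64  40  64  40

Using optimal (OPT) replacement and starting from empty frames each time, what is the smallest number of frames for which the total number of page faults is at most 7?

f=1: 12 faults
f=2: 6 faults
f=3: 4 faults
f=4: 4 faults
Smallest f with faults ≤ 7 is 2.

2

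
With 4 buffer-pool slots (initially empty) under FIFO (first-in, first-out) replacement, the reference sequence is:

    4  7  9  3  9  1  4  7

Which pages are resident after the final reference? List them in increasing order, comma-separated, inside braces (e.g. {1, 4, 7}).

{1, 3, 4, 7}

4: miss, frames (4)
7: miss, frames (4 7)
9: miss, frames (4 7 9)
3: miss, frames (4 7 9 3)
9: hit
1: miss, evict 4, frames (7 9 3 1)
4: miss, evict 7, frames (9 3 1 4)
7: miss, evict 9, frames (3 1 4 7)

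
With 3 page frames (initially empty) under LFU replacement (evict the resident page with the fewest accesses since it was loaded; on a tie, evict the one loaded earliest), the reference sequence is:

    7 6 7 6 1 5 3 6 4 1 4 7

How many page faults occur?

8

7 -> miss, frames [7]
6 -> miss, frames [7, 6]
7 -> hit
6 -> hit
1 -> miss, frames [7, 6, 1]
5 -> miss, evict 1, frames [7, 6, 5]
3 -> miss, evict 5, frames [7, 6, 3]
6 -> hit
4 -> miss, evict 3, frames [7, 6, 4]
1 -> miss, evict 4, frames [7, 6, 1]
4 -> miss, evict 1, frames [7, 6, 4]
7 -> hit
Page faults: 8.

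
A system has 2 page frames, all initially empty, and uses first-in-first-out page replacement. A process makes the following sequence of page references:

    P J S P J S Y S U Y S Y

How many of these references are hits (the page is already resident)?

2

P: fault, frames [P]
J: fault, frames [P, J]
S: fault, evict P, frames [J, S]
P: fault, evict J, frames [S, P]
J: fault, evict S, frames [P, J]
S: fault, evict P, frames [J, S]
Y: fault, evict J, frames [S, Y]
S: hit
U: fault, evict S, frames [Y, U]
Y: hit
S: fault, evict Y, frames [U, S]
Y: fault, evict U, frames [S, Y]
Hits: 2.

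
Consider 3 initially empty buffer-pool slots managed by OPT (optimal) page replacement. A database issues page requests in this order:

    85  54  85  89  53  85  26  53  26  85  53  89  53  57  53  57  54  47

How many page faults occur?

9

85 → fault, frames {85}
54 → fault, frames {85,54}
85 → hit
89 → fault, frames {85,54,89}
53 → fault, evict 54, frames {85,89,53}
85 → hit
26 → fault, evict 89, frames {85,53,26}
53 → hit
26 → hit
85 → hit
53 → hit
89 → fault, evict 26, frames {85,53,89}
53 → hit
57 → fault, evict 89, frames {85,53,57}
53 → hit
57 → hit
54 → fault, evict 57, frames {85,53,54}
47 → fault, evict 54, frames {85,53,47}
Page faults: 9.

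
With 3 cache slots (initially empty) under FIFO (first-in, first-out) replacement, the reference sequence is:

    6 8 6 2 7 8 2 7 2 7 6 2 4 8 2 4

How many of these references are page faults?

6: miss, frames (6)
8: miss, frames (6 8)
6: hit
2: miss, frames (6 8 2)
7: miss, evict 6, frames (8 2 7)
8: hit
2: hit
7: hit
2: hit
7: hit
6: miss, evict 8, frames (2 7 6)
2: hit
4: miss, evict 2, frames (7 6 4)
8: miss, evict 7, frames (6 4 8)
2: miss, evict 6, frames (4 8 2)
4: hit
Page faults: 8.

8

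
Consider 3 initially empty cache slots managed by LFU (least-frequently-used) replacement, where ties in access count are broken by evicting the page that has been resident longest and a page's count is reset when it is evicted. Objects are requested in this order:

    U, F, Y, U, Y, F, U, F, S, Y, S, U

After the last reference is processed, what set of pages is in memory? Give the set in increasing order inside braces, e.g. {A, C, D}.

U: miss, frames [U]
F: miss, frames [U, F]
Y: miss, frames [U, F, Y]
U: hit
Y: hit
F: hit
U: hit
F: hit
S: miss, evict Y, frames [U, F, S]
Y: miss, evict S, frames [U, F, Y]
S: miss, evict Y, frames [U, F, S]
U: hit

{F, S, U}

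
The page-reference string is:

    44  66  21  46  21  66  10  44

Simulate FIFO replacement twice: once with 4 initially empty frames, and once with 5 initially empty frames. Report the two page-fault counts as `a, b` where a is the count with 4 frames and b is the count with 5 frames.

4 frames: F F F F . . F F → 6 faults.
5 frames: F F F F . . F . → 5 faults.
5 < 6: adding a frame reduced faults, as is typical.

6, 5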